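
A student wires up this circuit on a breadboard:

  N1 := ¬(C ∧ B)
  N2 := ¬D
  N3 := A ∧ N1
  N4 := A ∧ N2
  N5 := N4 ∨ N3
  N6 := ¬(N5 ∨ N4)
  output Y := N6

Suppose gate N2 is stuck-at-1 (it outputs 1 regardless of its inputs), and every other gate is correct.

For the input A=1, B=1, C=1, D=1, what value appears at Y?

Propagate with N2 forced: N1=0, N2=1 [stuck-at-1], N3=0, N4=1, N5=1, N6=0.
So Y = 0. (Without the fault it would be 1.)

0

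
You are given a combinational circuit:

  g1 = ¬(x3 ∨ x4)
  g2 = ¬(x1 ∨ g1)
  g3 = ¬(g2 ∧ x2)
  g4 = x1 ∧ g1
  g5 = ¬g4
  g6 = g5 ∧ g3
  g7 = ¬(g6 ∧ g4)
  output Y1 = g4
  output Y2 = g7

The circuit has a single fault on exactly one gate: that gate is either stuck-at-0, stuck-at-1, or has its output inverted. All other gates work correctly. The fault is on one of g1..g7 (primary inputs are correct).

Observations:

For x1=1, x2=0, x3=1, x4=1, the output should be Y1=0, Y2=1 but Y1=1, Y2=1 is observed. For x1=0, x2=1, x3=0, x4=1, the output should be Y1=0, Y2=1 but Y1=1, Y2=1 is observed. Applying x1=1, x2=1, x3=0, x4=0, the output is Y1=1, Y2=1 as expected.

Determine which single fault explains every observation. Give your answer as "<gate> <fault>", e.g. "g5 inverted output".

g4 stuck-at-1

Fault-free values for test 1 (x1=1, x2=0, x3=1, x4=1): g1=0, g2=0, g3=1, g4=0, g5=1, g6=1, g7=1, giving Y1=0, Y2=1. Observed Y1=1, Y2=1.
Test 1: faults giving observed Y1=1, Y2=1 are {g1 stuck-at-1, g1 inverted output, g4 stuck-at-1, g4 inverted output}.
Test 2 (x1=0, x2=1, x3=0, x4=1): fault-free g1=0, g2=1, g3=0, g4=0, g5=1, g6=0, g7=1 → Y1=0, Y2=1; observed Y1=1, Y2=1. Eliminates g1 stuck-at-1, g1 inverted output.
Test 3 (x1=1, x2=1, x3=0, x4=0): fault-free g1=1, g2=0, g3=1, g4=1, g5=0, g6=0, g7=1 → Y1=1, Y2=1; observed Y1=1, Y2=1. Eliminates g4 inverted output.
Only g4 stuck-at-1 is consistent with every test.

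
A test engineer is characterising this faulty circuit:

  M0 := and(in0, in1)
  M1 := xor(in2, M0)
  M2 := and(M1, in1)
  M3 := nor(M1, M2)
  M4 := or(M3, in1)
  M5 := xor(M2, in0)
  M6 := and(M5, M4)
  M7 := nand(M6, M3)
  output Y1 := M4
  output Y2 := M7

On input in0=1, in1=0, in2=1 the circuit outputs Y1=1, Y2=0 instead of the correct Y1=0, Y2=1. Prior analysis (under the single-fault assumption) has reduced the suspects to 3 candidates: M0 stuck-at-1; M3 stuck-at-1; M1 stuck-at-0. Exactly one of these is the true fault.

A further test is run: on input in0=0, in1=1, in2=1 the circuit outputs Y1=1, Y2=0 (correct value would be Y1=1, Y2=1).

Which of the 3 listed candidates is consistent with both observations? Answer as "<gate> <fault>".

Evaluate each candidate on input in0=0, in1=1, in2=1:
  M0 stuck-at-1: M0=1 [stuck-at-1], M1=0, M2=0, M3=1, M4=1, M5=0, M6=0, M7=1 → Y1=1, Y2=1 — eliminated
  M3 stuck-at-1: M0=0, M1=1, M2=1, M3=1 [stuck-at-1], M4=1, M5=1, M6=1, M7=0 → Y1=1, Y2=0 — matches
  M1 stuck-at-0: M0=0, M1=0 [stuck-at-0], M2=0, M3=1, M4=1, M5=0, M6=0, M7=1 → Y1=1, Y2=1 — eliminated
Only M3 stuck-at-1 reproduces the observed Y1=1, Y2=0.

M3 stuck-at-1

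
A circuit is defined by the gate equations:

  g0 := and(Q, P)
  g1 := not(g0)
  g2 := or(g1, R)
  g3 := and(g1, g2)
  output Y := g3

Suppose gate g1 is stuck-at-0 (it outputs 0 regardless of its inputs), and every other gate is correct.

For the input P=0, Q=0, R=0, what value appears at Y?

0

Propagate with g1 forced: g0=0, g1=0 [stuck-at-0], g2=0, g3=0.
So Y = 0. (Without the fault it would be 1.)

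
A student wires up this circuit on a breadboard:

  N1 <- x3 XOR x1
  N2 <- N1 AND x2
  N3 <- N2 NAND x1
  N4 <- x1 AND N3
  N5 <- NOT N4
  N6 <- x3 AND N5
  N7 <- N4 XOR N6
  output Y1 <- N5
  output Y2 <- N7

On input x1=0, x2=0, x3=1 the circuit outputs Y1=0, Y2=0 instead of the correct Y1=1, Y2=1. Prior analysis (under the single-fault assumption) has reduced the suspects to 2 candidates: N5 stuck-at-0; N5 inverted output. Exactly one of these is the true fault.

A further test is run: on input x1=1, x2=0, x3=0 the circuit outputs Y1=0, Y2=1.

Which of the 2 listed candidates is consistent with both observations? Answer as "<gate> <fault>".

Evaluate each candidate on input x1=1, x2=0, x3=0:
  N5 stuck-at-0: N1=1, N2=0, N3=1, N4=1, N5=0 [stuck-at-0], N6=0, N7=1 → Y1=0, Y2=1 — matches
  N5 inverted output: N1=1, N2=0, N3=1, N4=1, N5=1 [inverted output], N6=0, N7=1 → Y1=1, Y2=1 — eliminated
Only N5 stuck-at-0 reproduces the observed Y1=0, Y2=1.

N5 stuck-at-0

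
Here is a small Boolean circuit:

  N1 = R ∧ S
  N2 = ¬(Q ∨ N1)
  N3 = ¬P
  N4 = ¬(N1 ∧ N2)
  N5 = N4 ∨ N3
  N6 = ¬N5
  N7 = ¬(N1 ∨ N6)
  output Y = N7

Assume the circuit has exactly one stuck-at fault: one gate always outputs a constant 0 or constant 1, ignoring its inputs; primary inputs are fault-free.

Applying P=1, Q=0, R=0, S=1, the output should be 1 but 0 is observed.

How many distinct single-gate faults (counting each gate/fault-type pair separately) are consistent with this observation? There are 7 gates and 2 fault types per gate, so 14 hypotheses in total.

5

Fault-free: N1=0, N2=1, N3=0, N4=1, N5=1, N6=0, N7=1 → 1. Observed 0.
  N1 stuck-at-0: output 1 ✗
  N1 stuck-at-1: output 0 ✓
  N2 stuck-at-0: output 1 ✗
  N2 stuck-at-1: output 1 ✗
  N3 stuck-at-0: output 1 ✗
  N3 stuck-at-1: output 1 ✗
  N4 stuck-at-0: output 0 ✓
  N4 stuck-at-1: output 1 ✗
  N5 stuck-at-0: output 0 ✓
  N5 stuck-at-1: output 1 ✗
  N6 stuck-at-0: output 1 ✗
  N6 stuck-at-1: output 0 ✓
  N7 stuck-at-0: output 0 ✓
  N7 stuck-at-1: output 1 ✗
Consistent faults: {N1 stuck-at-1, N4 stuck-at-0, N5 stuck-at-0, N6 stuck-at-1, N7 stuck-at-0} — 5 in all.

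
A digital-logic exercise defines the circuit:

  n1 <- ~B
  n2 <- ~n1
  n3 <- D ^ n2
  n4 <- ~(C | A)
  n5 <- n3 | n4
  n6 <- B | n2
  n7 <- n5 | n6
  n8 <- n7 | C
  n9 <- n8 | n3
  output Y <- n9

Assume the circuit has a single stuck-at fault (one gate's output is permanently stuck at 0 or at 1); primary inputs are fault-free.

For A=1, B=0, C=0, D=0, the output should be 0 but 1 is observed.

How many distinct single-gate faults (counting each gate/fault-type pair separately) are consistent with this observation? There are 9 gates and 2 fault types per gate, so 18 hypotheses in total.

Fault-free: n1=1, n2=0, n3=0, n4=0, n5=0, n6=0, n7=0, n8=0, n9=0 → 0. Observed 1.
  n1: stuck-at-0 ✓; others ✗
  n2: stuck-at-1 ✓; others ✗
  n3: stuck-at-1 ✓; others ✗
  n4: stuck-at-1 ✓; others ✗
  n5: stuck-at-1 ✓; others ✗
  n6: stuck-at-1 ✓; others ✗
  n7: stuck-at-1 ✓; others ✗
  n8: stuck-at-1 ✓; others ✗
  n9: stuck-at-1 ✓; others ✗
Consistent faults: {n1 stuck-at-0, n2 stuck-at-1, n3 stuck-at-1, n4 stuck-at-1, n5 stuck-at-1, n6 stuck-at-1, n7 stuck-at-1, n8 stuck-at-1, n9 stuck-at-1} — 9 in all.

9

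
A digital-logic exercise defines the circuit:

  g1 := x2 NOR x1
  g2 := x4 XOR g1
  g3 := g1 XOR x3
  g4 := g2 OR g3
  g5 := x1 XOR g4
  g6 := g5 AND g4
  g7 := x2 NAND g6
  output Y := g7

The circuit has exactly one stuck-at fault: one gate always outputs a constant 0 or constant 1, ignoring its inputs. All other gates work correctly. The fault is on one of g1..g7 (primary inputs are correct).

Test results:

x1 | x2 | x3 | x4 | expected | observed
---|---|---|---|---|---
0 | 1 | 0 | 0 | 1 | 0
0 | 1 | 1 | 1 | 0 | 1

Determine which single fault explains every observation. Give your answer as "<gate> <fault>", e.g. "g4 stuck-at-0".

g1 stuck-at-1

Fault-free values for test 1 (x1=0, x2=1, x3=0, x4=0): g1=0, g2=0, g3=0, g4=0, g5=0, g6=0, g7=1, giving Y=1. Observed 0.
Test 1: faults giving observed 0 are {g1 stuck-at-1, g2 stuck-at-1, g3 stuck-at-1, g4 stuck-at-1, g6 stuck-at-1, g7 stuck-at-0}.
Test 2 (x1=0, x2=1, x3=1, x4=1): fault-free g1=0, g2=1, g3=1, g4=1, g5=1, g6=1, g7=0 → 0; observed 1. Eliminates g2 stuck-at-1, g3 stuck-at-1, g4 stuck-at-1, g6 stuck-at-1, g7 stuck-at-0.
Only g1 stuck-at-1 is consistent with every test.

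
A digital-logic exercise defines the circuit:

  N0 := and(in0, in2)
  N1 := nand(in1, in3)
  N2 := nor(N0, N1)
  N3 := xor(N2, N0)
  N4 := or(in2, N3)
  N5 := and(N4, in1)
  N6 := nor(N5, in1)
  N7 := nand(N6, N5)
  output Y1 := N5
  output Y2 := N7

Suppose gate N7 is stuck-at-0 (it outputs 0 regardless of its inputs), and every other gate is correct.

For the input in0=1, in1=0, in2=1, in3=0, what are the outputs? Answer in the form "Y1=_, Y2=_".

Y1=0, Y2=0

Propagate with N7 forced: N0=1, N1=1, N2=0, N3=1, N4=1, N5=0, N6=1, N7=0 [stuck-at-0].
So the outputs are Y1=0, Y2=0. (Without the fault they would be Y1=0, Y2=1.)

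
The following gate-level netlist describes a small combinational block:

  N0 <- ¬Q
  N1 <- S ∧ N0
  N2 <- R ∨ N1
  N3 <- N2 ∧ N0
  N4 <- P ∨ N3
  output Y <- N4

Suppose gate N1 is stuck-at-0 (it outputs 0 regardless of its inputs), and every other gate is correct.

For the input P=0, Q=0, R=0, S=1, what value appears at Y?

Propagate with N1 forced: N0=1, N1=0 [stuck-at-0], N2=0, N3=0, N4=0.
So Y = 0. (Without the fault it would be 1.)

0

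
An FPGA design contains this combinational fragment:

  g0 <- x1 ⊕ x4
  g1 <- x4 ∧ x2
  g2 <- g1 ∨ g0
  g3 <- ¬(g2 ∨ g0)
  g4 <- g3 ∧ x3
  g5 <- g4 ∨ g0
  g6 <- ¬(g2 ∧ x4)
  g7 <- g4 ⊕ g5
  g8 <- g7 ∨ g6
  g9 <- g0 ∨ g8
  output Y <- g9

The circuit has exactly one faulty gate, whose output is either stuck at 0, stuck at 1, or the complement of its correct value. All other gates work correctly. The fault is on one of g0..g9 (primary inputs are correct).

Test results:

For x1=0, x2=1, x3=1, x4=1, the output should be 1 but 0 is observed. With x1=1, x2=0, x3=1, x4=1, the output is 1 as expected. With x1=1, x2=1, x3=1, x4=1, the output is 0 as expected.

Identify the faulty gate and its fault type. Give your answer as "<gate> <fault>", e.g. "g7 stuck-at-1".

Fault-free values for test 1 (x1=0, x2=1, x3=1, x4=1): g0=1, g1=1, g2=1, g3=0, g4=0, g5=1, g6=0, g7=1, g8=1, g9=1, giving Y=1. Observed 0.
Test 1: faults giving observed 0 are {g0 stuck-at-0, g0 inverted output, g9 stuck-at-0, g9 inverted output}.
Test 2 (x1=1, x2=0, x3=1, x4=1): fault-free g0=0, g1=0, g2=0, g3=1, g4=1, g5=1, g6=1, g7=0, g8=1, g9=1 → 1; observed 1. Eliminates g9 stuck-at-0, g9 inverted output.
Test 3 (x1=1, x2=1, x3=1, x4=1): fault-free g0=0, g1=1, g2=1, g3=0, g4=0, g5=0, g6=0, g7=0, g8=0, g9=0 → 0; observed 0. Eliminates g0 inverted output.
Only g0 stuck-at-0 is consistent with every test.

g0 stuck-at-0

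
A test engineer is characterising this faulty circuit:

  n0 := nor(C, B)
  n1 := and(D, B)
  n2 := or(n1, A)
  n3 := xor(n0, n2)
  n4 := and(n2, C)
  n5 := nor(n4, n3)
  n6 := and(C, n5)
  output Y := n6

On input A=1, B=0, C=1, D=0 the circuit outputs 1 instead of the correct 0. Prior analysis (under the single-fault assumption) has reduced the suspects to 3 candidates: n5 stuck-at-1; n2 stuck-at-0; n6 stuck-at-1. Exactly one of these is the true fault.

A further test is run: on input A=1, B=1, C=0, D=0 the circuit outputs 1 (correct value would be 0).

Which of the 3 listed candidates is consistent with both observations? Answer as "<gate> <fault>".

Evaluate each candidate on input A=1, B=1, C=0, D=0:
  n5 stuck-at-1: n0=0, n1=0, n2=1, n3=1, n4=0, n5=1 [stuck-at-1], n6=0 → 0 — eliminated
  n2 stuck-at-0: n0=0, n1=0, n2=0 [stuck-at-0], n3=0, n4=0, n5=1, n6=0 → 0 — eliminated
  n6 stuck-at-1: n0=0, n1=0, n2=1, n3=1, n4=0, n5=0, n6=1 [stuck-at-1] → 1 — matches
Only n6 stuck-at-1 reproduces the observed 1.

n6 stuck-at-1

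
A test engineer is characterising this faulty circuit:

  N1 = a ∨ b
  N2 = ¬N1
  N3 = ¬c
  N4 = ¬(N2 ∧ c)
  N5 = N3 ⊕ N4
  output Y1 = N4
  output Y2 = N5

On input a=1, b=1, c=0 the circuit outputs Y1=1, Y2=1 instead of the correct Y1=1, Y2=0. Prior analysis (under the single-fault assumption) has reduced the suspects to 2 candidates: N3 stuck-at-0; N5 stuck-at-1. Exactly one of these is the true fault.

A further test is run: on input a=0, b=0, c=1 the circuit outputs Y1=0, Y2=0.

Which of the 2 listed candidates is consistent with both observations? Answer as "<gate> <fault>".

Evaluate each candidate on input a=0, b=0, c=1:
  N3 stuck-at-0: N1=0, N2=1, N3=0 [stuck-at-0], N4=0, N5=0 → Y1=0, Y2=0 — matches
  N5 stuck-at-1: N1=0, N2=1, N3=0, N4=0, N5=1 [stuck-at-1] → Y1=0, Y2=1 — eliminated
Only N3 stuck-at-0 reproduces the observed Y1=0, Y2=0.

N3 stuck-at-0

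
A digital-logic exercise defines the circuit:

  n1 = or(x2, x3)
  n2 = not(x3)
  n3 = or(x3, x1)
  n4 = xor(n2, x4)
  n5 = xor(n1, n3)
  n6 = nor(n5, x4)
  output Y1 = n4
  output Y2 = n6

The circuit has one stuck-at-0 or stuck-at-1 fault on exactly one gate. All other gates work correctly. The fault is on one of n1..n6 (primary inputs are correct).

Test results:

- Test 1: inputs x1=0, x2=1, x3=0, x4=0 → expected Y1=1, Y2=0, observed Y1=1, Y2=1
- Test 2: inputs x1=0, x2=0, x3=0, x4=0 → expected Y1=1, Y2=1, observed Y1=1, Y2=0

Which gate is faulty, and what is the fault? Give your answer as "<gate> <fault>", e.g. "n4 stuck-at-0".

n3 stuck-at-1

Fault-free values for test 1 (x1=0, x2=1, x3=0, x4=0): n1=1, n2=1, n3=0, n4=1, n5=1, n6=0, giving Y1=1, Y2=0. Observed Y1=1, Y2=1.
Test 1: faults giving observed Y1=1, Y2=1 are {n1 stuck-at-0, n3 stuck-at-1, n5 stuck-at-0, n6 stuck-at-1}.
Test 2 (x1=0, x2=0, x3=0, x4=0): fault-free n1=0, n2=1, n3=0, n4=1, n5=0, n6=1 → Y1=1, Y2=1; observed Y1=1, Y2=0. Eliminates n1 stuck-at-0, n5 stuck-at-0, n6 stuck-at-1.
Only n3 stuck-at-1 is consistent with every test.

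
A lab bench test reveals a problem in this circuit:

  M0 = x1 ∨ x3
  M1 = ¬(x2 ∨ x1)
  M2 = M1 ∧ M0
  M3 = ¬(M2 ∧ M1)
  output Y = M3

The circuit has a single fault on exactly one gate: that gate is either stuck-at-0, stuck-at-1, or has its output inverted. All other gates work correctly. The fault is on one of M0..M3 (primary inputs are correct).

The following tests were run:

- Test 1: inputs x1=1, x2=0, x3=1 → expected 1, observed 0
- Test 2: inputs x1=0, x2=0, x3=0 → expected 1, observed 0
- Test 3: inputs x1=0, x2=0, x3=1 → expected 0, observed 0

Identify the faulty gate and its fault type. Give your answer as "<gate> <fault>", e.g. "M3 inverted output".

Fault-free values for test 1 (x1=1, x2=0, x3=1): M0=1, M1=0, M2=0, M3=1, giving Y=1. Observed 0.
Test 1: faults giving observed 0 are {M1 stuck-at-1, M1 inverted output, M3 stuck-at-0, M3 inverted output}.
Test 2 (x1=0, x2=0, x3=0): fault-free M0=0, M1=1, M2=0, M3=1 → 1; observed 0. Eliminates M1 stuck-at-1, M1 inverted output.
Test 3 (x1=0, x2=0, x3=1): fault-free M0=1, M1=1, M2=1, M3=0 → 0; observed 0. Eliminates M3 inverted output.
Only M3 stuck-at-0 is consistent with every test.

M3 stuck-at-0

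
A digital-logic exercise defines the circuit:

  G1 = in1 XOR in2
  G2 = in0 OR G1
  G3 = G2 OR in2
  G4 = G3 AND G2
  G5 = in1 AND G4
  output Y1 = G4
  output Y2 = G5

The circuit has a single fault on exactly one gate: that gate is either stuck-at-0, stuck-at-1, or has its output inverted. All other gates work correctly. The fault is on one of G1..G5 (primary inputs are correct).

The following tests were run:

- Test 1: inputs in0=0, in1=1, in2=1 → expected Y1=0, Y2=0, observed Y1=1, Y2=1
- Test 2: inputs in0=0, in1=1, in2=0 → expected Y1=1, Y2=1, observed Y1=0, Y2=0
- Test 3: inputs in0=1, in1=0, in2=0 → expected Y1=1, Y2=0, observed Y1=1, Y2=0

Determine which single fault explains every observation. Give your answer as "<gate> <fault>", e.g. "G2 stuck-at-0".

Fault-free values for test 1 (in0=0, in1=1, in2=1): G1=0, G2=0, G3=1, G4=0, G5=0, giving Y1=0, Y2=0. Observed Y1=1, Y2=1.
Test 1: faults giving observed Y1=1, Y2=1 are {G1 stuck-at-1, G1 inverted output, G2 stuck-at-1, G2 inverted output, G4 stuck-at-1, G4 inverted output}.
Test 2 (in0=0, in1=1, in2=0): fault-free G1=1, G2=1, G3=1, G4=1, G5=1 → Y1=1, Y2=1; observed Y1=0, Y2=0. Eliminates G1 stuck-at-1, G2 stuck-at-1, G4 stuck-at-1.
Test 3 (in0=1, in1=0, in2=0): fault-free G1=0, G2=1, G3=1, G4=1, G5=0 → Y1=1, Y2=0; observed Y1=1, Y2=0. Eliminates G2 inverted output, G4 inverted output.
Only G1 inverted output is consistent with every test.

G1 inverted output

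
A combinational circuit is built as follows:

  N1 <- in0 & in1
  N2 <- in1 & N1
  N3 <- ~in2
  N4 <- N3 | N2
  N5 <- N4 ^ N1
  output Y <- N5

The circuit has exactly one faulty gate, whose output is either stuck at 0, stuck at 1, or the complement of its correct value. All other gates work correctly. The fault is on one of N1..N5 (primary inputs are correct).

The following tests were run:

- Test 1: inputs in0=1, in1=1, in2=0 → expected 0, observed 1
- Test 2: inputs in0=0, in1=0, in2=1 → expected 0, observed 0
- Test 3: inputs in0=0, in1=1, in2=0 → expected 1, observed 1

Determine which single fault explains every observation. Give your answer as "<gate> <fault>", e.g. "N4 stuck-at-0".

Fault-free values for test 1 (in0=1, in1=1, in2=0): N1=1, N2=1, N3=1, N4=1, N5=0, giving Y=0. Observed 1.
Test 1: faults giving observed 1 are {N1 stuck-at-0, N1 inverted output, N4 stuck-at-0, N4 inverted output, N5 stuck-at-1, N5 inverted output}.
Test 2 (in0=0, in1=0, in2=1): fault-free N1=0, N2=0, N3=0, N4=0, N5=0 → 0; observed 0. Eliminates N1 inverted output, N4 inverted output, N5 stuck-at-1, N5 inverted output.
Test 3 (in0=0, in1=1, in2=0): fault-free N1=0, N2=0, N3=1, N4=1, N5=1 → 1; observed 1. Eliminates N4 stuck-at-0.
Only N1 stuck-at-0 is consistent with every test.

N1 stuck-at-0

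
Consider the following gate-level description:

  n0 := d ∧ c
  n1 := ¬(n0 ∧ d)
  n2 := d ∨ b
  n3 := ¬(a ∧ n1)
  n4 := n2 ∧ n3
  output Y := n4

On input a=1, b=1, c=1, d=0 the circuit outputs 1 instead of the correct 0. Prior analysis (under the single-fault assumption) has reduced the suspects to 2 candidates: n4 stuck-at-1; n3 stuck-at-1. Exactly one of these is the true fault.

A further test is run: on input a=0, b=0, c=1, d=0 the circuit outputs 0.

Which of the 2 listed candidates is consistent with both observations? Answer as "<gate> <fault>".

n3 stuck-at-1

Evaluate each candidate on input a=0, b=0, c=1, d=0:
  n4 stuck-at-1: n0=0, n1=1, n2=0, n3=1, n4=1 [stuck-at-1] → 1 — eliminated
  n3 stuck-at-1: n0=0, n1=1, n2=0, n3=1 [stuck-at-1], n4=0 → 0 — matches
Only n3 stuck-at-1 reproduces the observed 0.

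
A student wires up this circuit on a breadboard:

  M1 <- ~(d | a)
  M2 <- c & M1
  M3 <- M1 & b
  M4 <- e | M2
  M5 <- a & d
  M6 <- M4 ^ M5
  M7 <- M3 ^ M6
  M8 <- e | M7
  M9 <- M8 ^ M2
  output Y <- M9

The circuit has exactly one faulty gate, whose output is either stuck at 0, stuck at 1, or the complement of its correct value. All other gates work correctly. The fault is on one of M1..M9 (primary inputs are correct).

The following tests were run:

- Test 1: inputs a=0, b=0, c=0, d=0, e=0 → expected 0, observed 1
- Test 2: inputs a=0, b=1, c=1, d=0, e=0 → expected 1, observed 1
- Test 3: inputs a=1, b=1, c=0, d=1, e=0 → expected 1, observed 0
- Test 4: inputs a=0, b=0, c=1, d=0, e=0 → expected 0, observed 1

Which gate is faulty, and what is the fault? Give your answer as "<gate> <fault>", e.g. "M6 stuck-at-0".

Fault-free values for test 1 (a=0, b=0, c=0, d=0, e=0): M1=1, M2=0, M3=0, M4=0, M5=0, M6=0, M7=0, M8=0, M9=0, giving Y=0. Observed 1.
Test 1: faults giving observed 1 are {M3 stuck-at-1, M3 inverted output, M4 stuck-at-1, M4 inverted output, M5 stuck-at-1, M5 inverted output, M6 stuck-at-1, M6 inverted output, M7 stuck-at-1, M7 inverted output, M8 stuck-at-1, M8 inverted output, M9 stuck-at-1, M9 inverted output}.
Test 2 (a=0, b=1, c=1, d=0, e=0): fault-free M1=1, M2=1, M3=1, M4=1, M5=0, M6=1, M7=0, M8=0, M9=1 → 1; observed 1. Eliminates M3 inverted output, M4 inverted output, M5 stuck-at-1, M5 inverted output, M6 inverted output, M7 stuck-at-1, M7 inverted output, M8 stuck-at-1, M8 inverted output, M9 inverted output.
Test 3 (a=1, b=1, c=0, d=1, e=0): fault-free M1=0, M2=0, M3=0, M4=0, M5=1, M6=1, M7=1, M8=1, M9=1 → 1; observed 0. Eliminates M6 stuck-at-1, M9 stuck-at-1.
Test 4 (a=0, b=0, c=1, d=0, e=0): fault-free M1=1, M2=1, M3=0, M4=1, M5=0, M6=1, M7=1, M8=1, M9=0 → 0; observed 1. Eliminates M4 stuck-at-1.
Only M3 stuck-at-1 is consistent with every test.

M3 stuck-at-1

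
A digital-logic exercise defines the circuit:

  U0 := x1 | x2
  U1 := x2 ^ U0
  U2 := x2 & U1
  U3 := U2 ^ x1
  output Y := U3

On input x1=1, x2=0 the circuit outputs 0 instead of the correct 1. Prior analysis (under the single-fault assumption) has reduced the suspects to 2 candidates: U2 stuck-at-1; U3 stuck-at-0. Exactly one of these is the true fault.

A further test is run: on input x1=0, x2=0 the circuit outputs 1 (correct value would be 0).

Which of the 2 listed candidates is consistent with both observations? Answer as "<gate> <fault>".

Evaluate each candidate on input x1=0, x2=0:
  U2 stuck-at-1: U0=0, U1=0, U2=1 [stuck-at-1], U3=1 → 1 — matches
  U3 stuck-at-0: U0=0, U1=0, U2=0, U3=0 [stuck-at-0] → 0 — eliminated
Only U2 stuck-at-1 reproduces the observed 1.

U2 stuck-at-1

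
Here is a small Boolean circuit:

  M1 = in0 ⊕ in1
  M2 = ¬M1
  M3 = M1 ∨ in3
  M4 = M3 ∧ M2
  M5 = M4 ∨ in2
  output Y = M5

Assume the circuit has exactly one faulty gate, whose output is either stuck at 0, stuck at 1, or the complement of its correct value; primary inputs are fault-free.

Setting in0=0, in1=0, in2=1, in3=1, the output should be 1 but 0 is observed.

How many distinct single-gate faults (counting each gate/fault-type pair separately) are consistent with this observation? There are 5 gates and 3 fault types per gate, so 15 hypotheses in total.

Fault-free: M1=0, M2=1, M3=1, M4=1, M5=1 → 1. Observed 0.
  M1: none of the 3 fault types match ✗
  M2: none of the 3 fault types match ✗
  M3: none of the 3 fault types match ✗
  M4: none of the 3 fault types match ✗
  M5: stuck-at-0, inverted output ✓; others ✗
Consistent faults: {M5 stuck-at-0, M5 inverted output} — 2 in all.

2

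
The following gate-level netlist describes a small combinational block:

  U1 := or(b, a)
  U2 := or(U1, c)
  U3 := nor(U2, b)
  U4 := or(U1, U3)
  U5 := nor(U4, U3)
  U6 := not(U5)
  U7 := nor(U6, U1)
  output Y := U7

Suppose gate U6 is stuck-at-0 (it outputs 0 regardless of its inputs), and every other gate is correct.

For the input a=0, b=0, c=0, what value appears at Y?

Propagate with U6 forced: U1=0, U2=0, U3=1, U4=1, U5=0, U6=0 [stuck-at-0], U7=1.
So Y = 1. (Without the fault it would be 0.)

1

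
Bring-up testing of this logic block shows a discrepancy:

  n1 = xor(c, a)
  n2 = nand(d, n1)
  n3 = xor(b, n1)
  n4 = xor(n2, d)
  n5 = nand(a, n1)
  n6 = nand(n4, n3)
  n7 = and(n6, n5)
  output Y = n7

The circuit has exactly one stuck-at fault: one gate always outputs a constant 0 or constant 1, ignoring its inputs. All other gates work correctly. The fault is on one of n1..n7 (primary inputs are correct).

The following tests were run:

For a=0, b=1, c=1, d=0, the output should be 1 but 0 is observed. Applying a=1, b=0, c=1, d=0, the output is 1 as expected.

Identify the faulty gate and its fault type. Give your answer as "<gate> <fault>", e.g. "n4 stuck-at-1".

Fault-free values for test 1 (a=0, b=1, c=1, d=0): n1=1, n2=1, n3=0, n4=1, n5=1, n6=1, n7=1, giving Y=1. Observed 0.
Test 1: faults giving observed 0 are {n1 stuck-at-0, n3 stuck-at-1, n5 stuck-at-0, n6 stuck-at-0, n7 stuck-at-0}.
Test 2 (a=1, b=0, c=1, d=0): fault-free n1=0, n2=1, n3=0, n4=1, n5=1, n6=1, n7=1 → 1; observed 1. Eliminates n3 stuck-at-1, n5 stuck-at-0, n6 stuck-at-0, n7 stuck-at-0.
Only n1 stuck-at-0 is consistent with every test.

n1 stuck-at-0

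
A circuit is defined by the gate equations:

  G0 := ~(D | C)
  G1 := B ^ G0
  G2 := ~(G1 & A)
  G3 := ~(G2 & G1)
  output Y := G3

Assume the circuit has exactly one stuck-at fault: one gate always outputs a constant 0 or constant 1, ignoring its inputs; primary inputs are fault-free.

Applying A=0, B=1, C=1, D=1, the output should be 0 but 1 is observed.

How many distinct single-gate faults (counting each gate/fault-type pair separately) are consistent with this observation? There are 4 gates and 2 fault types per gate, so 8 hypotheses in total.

Fault-free: G0=0, G1=1, G2=1, G3=0 → 0. Observed 1.
  G0 stuck-at-0: output 0 ✗
  G0 stuck-at-1: output 1 ✓
  G1 stuck-at-0: output 1 ✓
  G1 stuck-at-1: output 0 ✗
  G2 stuck-at-0: output 1 ✓
  G2 stuck-at-1: output 0 ✗
  G3 stuck-at-0: output 0 ✗
  G3 stuck-at-1: output 1 ✓
Consistent faults: {G0 stuck-at-1, G1 stuck-at-0, G2 stuck-at-0, G3 stuck-at-1} — 4 in all.

4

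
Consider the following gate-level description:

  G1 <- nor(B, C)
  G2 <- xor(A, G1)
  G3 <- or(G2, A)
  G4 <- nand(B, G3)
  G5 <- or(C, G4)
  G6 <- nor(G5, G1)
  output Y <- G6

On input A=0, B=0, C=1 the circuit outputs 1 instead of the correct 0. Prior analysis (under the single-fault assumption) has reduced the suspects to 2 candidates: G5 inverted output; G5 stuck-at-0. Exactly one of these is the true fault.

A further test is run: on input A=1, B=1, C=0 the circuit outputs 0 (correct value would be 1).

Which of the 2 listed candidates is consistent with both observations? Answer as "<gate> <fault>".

G5 inverted output

Evaluate each candidate on input A=1, B=1, C=0:
  G5 inverted output: G1=0, G2=1, G3=1, G4=0, G5=1 [inverted output], G6=0 → 0 — matches
  G5 stuck-at-0: G1=0, G2=1, G3=1, G4=0, G5=0 [stuck-at-0], G6=1 → 1 — eliminated
Only G5 inverted output reproduces the observed 0.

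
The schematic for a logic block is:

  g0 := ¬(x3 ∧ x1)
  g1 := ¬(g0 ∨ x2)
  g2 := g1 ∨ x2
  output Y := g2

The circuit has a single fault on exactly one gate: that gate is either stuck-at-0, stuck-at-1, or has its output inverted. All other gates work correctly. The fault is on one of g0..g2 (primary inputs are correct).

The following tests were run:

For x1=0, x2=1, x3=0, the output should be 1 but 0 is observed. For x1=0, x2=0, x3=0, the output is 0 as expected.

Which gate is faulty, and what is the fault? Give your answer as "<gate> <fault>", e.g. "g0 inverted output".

Fault-free values for test 1 (x1=0, x2=1, x3=0): g0=1, g1=0, g2=1, giving Y=1. Observed 0.
Test 1: faults giving observed 0 are {g2 stuck-at-0, g2 inverted output}.
Test 2 (x1=0, x2=0, x3=0): fault-free g0=1, g1=0, g2=0 → 0; observed 0. Eliminates g2 inverted output.
Only g2 stuck-at-0 is consistent with every test.

g2 stuck-at-0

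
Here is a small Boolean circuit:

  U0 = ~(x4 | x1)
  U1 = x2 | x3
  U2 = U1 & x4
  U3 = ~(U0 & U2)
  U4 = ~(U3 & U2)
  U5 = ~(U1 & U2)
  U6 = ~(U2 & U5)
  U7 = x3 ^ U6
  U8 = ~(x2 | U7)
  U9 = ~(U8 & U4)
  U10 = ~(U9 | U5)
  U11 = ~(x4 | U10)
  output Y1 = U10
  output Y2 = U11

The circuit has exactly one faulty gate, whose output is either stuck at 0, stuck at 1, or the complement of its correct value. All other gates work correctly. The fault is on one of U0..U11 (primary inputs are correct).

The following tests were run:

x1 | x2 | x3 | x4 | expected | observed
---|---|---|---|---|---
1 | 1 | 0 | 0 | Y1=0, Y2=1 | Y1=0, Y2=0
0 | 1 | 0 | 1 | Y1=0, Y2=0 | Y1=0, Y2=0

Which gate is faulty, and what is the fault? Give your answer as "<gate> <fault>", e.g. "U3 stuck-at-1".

U11 stuck-at-0

Fault-free values for test 1 (x1=1, x2=1, x3=0, x4=0): U0=0, U1=1, U2=0, U3=1, U4=1, U5=1, U6=1, U7=1, U8=0, U9=1, U10=0, U11=1, giving Y1=0, Y2=1. Observed Y1=0, Y2=0.
Test 1: faults giving observed Y1=0, Y2=0 are {U11 stuck-at-0, U11 inverted output}.
Test 2 (x1=0, x2=1, x3=0, x4=1): fault-free U0=0, U1=1, U2=1, U3=1, U4=0, U5=0, U6=1, U7=1, U8=0, U9=1, U10=0, U11=0 → Y1=0, Y2=0; observed Y1=0, Y2=0. Eliminates U11 inverted output.
Only U11 stuck-at-0 is consistent with every test.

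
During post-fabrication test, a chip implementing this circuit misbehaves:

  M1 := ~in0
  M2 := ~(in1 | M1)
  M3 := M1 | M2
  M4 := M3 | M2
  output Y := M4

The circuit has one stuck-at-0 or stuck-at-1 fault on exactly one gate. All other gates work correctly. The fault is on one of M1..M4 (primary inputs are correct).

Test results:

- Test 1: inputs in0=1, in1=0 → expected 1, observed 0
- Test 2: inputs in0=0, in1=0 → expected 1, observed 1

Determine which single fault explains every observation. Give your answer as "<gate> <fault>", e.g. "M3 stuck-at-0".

Fault-free values for test 1 (in0=1, in1=0): M1=0, M2=1, M3=1, M4=1, giving Y=1. Observed 0.
Test 1: faults giving observed 0 are {M2 stuck-at-0, M4 stuck-at-0}.
Test 2 (in0=0, in1=0): fault-free M1=1, M2=0, M3=1, M4=1 → 1; observed 1. Eliminates M4 stuck-at-0.
Only M2 stuck-at-0 is consistent with every test.

M2 stuck-at-0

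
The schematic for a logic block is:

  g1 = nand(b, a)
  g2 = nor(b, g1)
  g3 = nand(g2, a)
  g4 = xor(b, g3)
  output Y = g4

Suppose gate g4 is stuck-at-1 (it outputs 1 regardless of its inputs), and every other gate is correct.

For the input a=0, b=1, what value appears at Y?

Propagate with g4 forced: g1=1, g2=0, g3=1, g4=1 [stuck-at-1].
So Y = 1. (Without the fault it would be 0.)

1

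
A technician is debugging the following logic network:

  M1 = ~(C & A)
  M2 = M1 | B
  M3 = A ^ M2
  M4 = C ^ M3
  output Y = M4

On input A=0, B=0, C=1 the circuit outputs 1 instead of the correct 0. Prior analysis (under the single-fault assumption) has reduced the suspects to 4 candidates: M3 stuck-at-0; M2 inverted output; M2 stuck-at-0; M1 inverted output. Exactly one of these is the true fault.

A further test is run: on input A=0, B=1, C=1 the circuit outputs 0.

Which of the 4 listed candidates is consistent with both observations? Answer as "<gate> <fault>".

M1 inverted output

Evaluate each candidate on input A=0, B=1, C=1:
  M3 stuck-at-0: M1=1, M2=1, M3=0 [stuck-at-0], M4=1 → 1 — eliminated
  M2 inverted output: M1=1, M2=0 [inverted output], M3=0, M4=1 → 1 — eliminated
  M2 stuck-at-0: M1=1, M2=0 [stuck-at-0], M3=0, M4=1 → 1 — eliminated
  M1 inverted output: M1=0 [inverted output], M2=1, M3=1, M4=0 → 0 — matches
Only M1 inverted output reproduces the observed 0.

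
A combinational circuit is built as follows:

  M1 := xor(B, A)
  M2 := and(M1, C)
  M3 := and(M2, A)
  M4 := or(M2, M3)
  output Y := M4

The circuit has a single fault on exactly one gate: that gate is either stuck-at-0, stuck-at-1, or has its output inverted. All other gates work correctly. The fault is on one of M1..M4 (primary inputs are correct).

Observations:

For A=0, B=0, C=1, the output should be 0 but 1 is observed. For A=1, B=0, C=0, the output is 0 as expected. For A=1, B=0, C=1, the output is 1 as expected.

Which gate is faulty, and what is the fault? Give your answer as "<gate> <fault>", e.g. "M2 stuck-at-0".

Fault-free values for test 1 (A=0, B=0, C=1): M1=0, M2=0, M3=0, M4=0, giving Y=0. Observed 1.
Test 1: faults giving observed 1 are {M1 stuck-at-1, M1 inverted output, M2 stuck-at-1, M2 inverted output, M3 stuck-at-1, M3 inverted output, M4 stuck-at-1, M4 inverted output}.
Test 2 (A=1, B=0, C=0): fault-free M1=1, M2=0, M3=0, M4=0 → 0; observed 0. Eliminates M2 stuck-at-1, M2 inverted output, M3 stuck-at-1, M3 inverted output, M4 stuck-at-1, M4 inverted output.
Test 3 (A=1, B=0, C=1): fault-free M1=1, M2=1, M3=1, M4=1 → 1; observed 1. Eliminates M1 inverted output.
Only M1 stuck-at-1 is consistent with every test.

M1 stuck-at-1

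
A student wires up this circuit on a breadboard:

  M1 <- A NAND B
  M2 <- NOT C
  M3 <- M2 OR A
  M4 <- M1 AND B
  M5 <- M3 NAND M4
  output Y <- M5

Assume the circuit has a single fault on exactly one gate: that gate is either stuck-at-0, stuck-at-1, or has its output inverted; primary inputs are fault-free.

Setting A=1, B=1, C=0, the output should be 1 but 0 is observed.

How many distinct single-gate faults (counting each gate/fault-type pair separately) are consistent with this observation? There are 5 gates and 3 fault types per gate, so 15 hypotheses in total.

Fault-free: M1=0, M2=1, M3=1, M4=0, M5=1 → 1. Observed 0.
  M1: stuck-at-1, inverted output ✓; others ✗
  M2: none of the 3 fault types match ✗
  M3: none of the 3 fault types match ✗
  M4: stuck-at-1, inverted output ✓; others ✗
  M5: stuck-at-0, inverted output ✓; others ✗
Consistent faults: {M1 stuck-at-1, M1 inverted output, M4 stuck-at-1, M4 inverted output, M5 stuck-at-0, M5 inverted output} — 6 in all.

6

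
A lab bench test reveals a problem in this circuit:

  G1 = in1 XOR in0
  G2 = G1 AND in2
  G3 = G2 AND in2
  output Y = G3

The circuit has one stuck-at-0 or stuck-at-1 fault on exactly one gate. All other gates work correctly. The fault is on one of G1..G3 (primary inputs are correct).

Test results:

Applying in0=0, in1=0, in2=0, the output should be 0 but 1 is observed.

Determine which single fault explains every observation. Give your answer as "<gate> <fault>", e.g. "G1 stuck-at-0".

Fault-free values for test 1 (in0=0, in1=0, in2=0): G1=0, G2=0, G3=0, giving Y=0. Observed 1.
Test 1: faults giving observed 1 are {G3 stuck-at-1}.
Only G3 stuck-at-1 is consistent with every test.

G3 stuck-at-1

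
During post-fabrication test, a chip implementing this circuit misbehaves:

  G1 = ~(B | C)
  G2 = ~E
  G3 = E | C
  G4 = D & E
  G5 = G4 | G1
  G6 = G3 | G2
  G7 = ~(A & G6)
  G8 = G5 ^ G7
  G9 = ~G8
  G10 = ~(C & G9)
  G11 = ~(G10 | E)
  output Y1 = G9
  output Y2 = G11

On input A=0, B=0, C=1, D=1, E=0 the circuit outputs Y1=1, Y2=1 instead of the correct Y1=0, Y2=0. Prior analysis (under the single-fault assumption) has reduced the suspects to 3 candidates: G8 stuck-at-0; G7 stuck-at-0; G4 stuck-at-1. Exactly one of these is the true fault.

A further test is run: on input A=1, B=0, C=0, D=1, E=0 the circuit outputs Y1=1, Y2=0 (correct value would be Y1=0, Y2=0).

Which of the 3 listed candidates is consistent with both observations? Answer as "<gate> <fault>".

G8 stuck-at-0

Evaluate each candidate on input A=1, B=0, C=0, D=1, E=0:
  G8 stuck-at-0: G1=1, G2=1, G3=0, G4=0, G5=1, G6=1, G7=0, G8=0 [stuck-at-0], G9=1, G10=1, G11=0 → Y1=1, Y2=0 — matches
  G7 stuck-at-0: G1=1, G2=1, G3=0, G4=0, G5=1, G6=1, G7=0 [stuck-at-0], G8=1, G9=0, G10=1, G11=0 → Y1=0, Y2=0 — eliminated
  G4 stuck-at-1: G1=1, G2=1, G3=0, G4=1 [stuck-at-1], G5=1, G6=1, G7=0, G8=1, G9=0, G10=1, G11=0 → Y1=0, Y2=0 — eliminated
Only G8 stuck-at-0 reproduces the observed Y1=1, Y2=0.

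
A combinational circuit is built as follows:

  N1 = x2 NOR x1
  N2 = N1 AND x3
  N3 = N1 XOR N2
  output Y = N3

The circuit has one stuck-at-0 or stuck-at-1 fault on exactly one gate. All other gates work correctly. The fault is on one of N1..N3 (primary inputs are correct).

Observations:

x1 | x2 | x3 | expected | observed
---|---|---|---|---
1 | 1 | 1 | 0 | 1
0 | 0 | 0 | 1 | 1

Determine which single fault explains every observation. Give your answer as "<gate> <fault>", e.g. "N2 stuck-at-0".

N3 stuck-at-1

Fault-free values for test 1 (x1=1, x2=1, x3=1): N1=0, N2=0, N3=0, giving Y=0. Observed 1.
Test 1: faults giving observed 1 are {N2 stuck-at-1, N3 stuck-at-1}.
Test 2 (x1=0, x2=0, x3=0): fault-free N1=1, N2=0, N3=1 → 1; observed 1. Eliminates N2 stuck-at-1.
Only N3 stuck-at-1 is consistent with every test.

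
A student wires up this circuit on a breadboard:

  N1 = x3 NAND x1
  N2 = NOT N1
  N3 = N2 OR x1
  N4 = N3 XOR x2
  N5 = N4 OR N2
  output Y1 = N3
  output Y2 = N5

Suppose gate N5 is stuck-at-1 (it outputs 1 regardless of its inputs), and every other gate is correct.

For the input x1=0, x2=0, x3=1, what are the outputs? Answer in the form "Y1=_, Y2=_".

Propagate with N5 forced: N1=1, N2=0, N3=0, N4=0, N5=1 [stuck-at-1].
So the outputs are Y1=0, Y2=1. (Without the fault they would be Y1=0, Y2=0.)

Y1=0, Y2=1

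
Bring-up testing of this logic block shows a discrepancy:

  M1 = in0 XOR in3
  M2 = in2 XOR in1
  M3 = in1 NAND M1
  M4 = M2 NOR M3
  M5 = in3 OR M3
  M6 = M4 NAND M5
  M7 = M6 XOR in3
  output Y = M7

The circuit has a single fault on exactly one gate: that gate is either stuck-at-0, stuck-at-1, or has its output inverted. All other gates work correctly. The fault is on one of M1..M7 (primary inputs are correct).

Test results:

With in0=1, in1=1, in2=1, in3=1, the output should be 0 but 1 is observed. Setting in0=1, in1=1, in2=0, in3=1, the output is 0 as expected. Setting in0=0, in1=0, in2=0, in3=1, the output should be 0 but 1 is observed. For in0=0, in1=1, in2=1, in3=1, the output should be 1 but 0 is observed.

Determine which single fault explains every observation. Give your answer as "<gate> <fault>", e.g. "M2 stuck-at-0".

Fault-free values for test 1 (in0=1, in1=1, in2=1, in3=1): M1=0, M2=0, M3=1, M4=0, M5=1, M6=1, M7=0, giving Y=0. Observed 1.
Test 1: faults giving observed 1 are {M1 stuck-at-1, M1 inverted output, M3 stuck-at-0, M3 inverted output, M4 stuck-at-1, M4 inverted output, M6 stuck-at-0, M6 inverted output, M7 stuck-at-1, M7 inverted output}.
Test 2 (in0=1, in1=1, in2=0, in3=1): fault-free M1=0, M2=1, M3=1, M4=0, M5=1, M6=1, M7=0 → 0; observed 0. Eliminates M4 stuck-at-1, M4 inverted output, M6 stuck-at-0, M6 inverted output, M7 stuck-at-1, M7 inverted output.
Test 3 (in0=0, in1=0, in2=0, in3=1): fault-free M1=1, M2=0, M3=1, M4=0, M5=1, M6=1, M7=0 → 0; observed 1. Eliminates M1 stuck-at-1, M1 inverted output.
Test 4 (in0=0, in1=1, in2=1, in3=1): fault-free M1=1, M2=0, M3=0, M4=1, M5=1, M6=0, M7=1 → 1; observed 0. Eliminates M3 stuck-at-0.
Only M3 inverted output is consistent with every test.

M3 inverted output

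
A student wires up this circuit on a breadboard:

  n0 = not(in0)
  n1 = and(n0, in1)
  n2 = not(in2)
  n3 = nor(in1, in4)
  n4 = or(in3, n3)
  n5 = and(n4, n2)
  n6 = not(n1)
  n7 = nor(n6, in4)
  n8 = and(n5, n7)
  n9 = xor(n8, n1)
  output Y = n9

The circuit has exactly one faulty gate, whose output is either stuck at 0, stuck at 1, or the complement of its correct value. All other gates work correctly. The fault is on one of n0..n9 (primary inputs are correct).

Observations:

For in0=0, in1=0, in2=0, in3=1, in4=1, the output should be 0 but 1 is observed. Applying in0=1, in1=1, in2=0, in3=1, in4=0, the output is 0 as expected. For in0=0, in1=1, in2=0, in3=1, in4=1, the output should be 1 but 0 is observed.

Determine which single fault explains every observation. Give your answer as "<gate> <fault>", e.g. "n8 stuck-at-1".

n1 inverted output

Fault-free values for test 1 (in0=0, in1=0, in2=0, in3=1, in4=1): n0=1, n1=0, n2=1, n3=0, n4=1, n5=1, n6=1, n7=0, n8=0, n9=0, giving Y=0. Observed 1.
Test 1: faults giving observed 1 are {n1 stuck-at-1, n1 inverted output, n7 stuck-at-1, n7 inverted output, n8 stuck-at-1, n8 inverted output, n9 stuck-at-1, n9 inverted output}.
Test 2 (in0=1, in1=1, in2=0, in3=1, in4=0): fault-free n0=0, n1=0, n2=1, n3=0, n4=1, n5=1, n6=1, n7=0, n8=0, n9=0 → 0; observed 0. Eliminates n7 stuck-at-1, n7 inverted output, n8 stuck-at-1, n8 inverted output, n9 stuck-at-1, n9 inverted output.
Test 3 (in0=0, in1=1, in2=0, in3=1, in4=1): fault-free n0=1, n1=1, n2=1, n3=0, n4=1, n5=1, n6=0, n7=0, n8=0, n9=1 → 1; observed 0. Eliminates n1 stuck-at-1.
Only n1 inverted output is consistent with every test.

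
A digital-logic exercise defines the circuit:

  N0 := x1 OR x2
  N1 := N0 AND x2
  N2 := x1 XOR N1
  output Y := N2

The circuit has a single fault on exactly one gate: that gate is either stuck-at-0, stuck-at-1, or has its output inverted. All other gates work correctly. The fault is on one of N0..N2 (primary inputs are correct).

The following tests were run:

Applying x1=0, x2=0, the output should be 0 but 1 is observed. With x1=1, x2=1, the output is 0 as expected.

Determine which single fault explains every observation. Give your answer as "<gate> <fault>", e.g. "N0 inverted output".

N1 stuck-at-1

Fault-free values for test 1 (x1=0, x2=0): N0=0, N1=0, N2=0, giving Y=0. Observed 1.
Test 1: faults giving observed 1 are {N1 stuck-at-1, N1 inverted output, N2 stuck-at-1, N2 inverted output}.
Test 2 (x1=1, x2=1): fault-free N0=1, N1=1, N2=0 → 0; observed 0. Eliminates N1 inverted output, N2 stuck-at-1, N2 inverted output.
Only N1 stuck-at-1 is consistent with every test.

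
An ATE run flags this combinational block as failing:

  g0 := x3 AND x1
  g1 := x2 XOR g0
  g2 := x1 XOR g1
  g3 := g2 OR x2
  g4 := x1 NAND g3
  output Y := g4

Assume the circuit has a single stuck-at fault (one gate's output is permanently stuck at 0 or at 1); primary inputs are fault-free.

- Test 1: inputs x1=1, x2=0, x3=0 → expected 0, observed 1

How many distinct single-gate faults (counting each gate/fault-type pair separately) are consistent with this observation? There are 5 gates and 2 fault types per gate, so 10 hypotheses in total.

5

Fault-free: g0=0, g1=0, g2=1, g3=1, g4=0 → 0. Observed 1.
  g0 stuck-at-0: output 0 ✗
  g0 stuck-at-1: output 1 ✓
  g1 stuck-at-0: output 0 ✗
  g1 stuck-at-1: output 1 ✓
  g2 stuck-at-0: output 1 ✓
  g2 stuck-at-1: output 0 ✗
  g3 stuck-at-0: output 1 ✓
  g3 stuck-at-1: output 0 ✗
  g4 stuck-at-0: output 0 ✗
  g4 stuck-at-1: output 1 ✓
Consistent faults: {g0 stuck-at-1, g1 stuck-at-1, g2 stuck-at-0, g3 stuck-at-0, g4 stuck-at-1} — 5 in all.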